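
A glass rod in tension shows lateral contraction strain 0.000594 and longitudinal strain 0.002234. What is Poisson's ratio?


Poisson's ratio: nu = lateral strain / axial strain
  nu = 0.000594 / 0.002234 = 0.2659

0.2659


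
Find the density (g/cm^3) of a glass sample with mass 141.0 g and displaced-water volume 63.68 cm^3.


Use the definition of density:
  rho = mass / volume
  rho = 141.0 / 63.68 = 2.214 g/cm^3

2.214 g/cm^3


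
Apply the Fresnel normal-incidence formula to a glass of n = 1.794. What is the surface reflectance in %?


Fresnel reflectance at normal incidence:
  R = ((n - 1)/(n + 1))^2
  (n - 1)/(n + 1) = (1.794 - 1)/(1.794 + 1) = 0.28418
  R = 0.28418^2 = 0.0807583
  R(%) = 0.0807583 * 100 = 8.076%

8.076%


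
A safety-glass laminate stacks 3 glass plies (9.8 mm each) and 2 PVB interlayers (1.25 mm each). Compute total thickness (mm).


Total thickness = glass contribution + PVB contribution
  Glass: 3 * 9.8 = 29.4 mm
  PVB: 2 * 1.25 = 2.5 mm
  Total = 29.4 + 2.5 = 31.9 mm

31.9 mm


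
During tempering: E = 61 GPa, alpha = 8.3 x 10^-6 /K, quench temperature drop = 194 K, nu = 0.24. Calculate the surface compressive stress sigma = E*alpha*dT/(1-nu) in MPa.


Tempering stress: sigma = E * alpha * dT / (1 - nu)
  E (MPa) = 61 * 1000 = 61000
  Numerator = 61000 * (8.3 x 10^-6) * 194 = 98.2222
  Denominator = 1 - 0.24 = 0.76
  sigma = 98.2222 / 0.76 = 129.2 MPa

129.2 MPa


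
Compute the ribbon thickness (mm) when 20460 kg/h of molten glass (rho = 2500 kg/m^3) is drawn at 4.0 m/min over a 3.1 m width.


Ribbon cross-section from mass balance:
  Volume rate = throughput / density = 20460 / 2500 = 8.184 m^3/h
  thickness = volume rate / (speed * 60 * width), i.e.
  thickness = throughput / (60 * speed * width * density) * 1000
  thickness = 20460 / (60 * 4.0 * 3.1 * 2500) * 1000 = 11.0 mm

11.0 mm


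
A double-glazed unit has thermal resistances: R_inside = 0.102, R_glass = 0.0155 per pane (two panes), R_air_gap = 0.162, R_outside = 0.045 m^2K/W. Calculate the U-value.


Total thermal resistance (series):
  R_total = R_in + R_glass + R_air + R_glass + R_out
  R_total = 0.102 + 0.0155 + 0.162 + 0.0155 + 0.045 = 0.34 m^2K/W
U-value = 1 / R_total = 1 / 0.34 = 2.941 W/m^2K

2.941 W/m^2K


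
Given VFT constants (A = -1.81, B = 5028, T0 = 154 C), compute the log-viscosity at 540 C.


VFT equation: log(eta) = A + B / (T - T0)
  T - T0 = 540 - 154 = 386
  B / (T - T0) = 5028 / 386 = 13.026
  log(eta) = -1.81 + 13.026 = 11.216

11.216


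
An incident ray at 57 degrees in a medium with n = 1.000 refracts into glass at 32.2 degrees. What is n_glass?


Apply Snell's law: n1 * sin(theta1) = n2 * sin(theta2)
  n2 = n1 * sin(theta1) / sin(theta2)
  sin(57) = 0.838671
  sin(32.2) = 0.532876
  n2 = 1.000 * 0.838671 / 0.532876 = 1.5739

1.5739


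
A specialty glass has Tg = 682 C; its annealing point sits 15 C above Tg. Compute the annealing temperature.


The annealing temperature is Tg plus the offset:
  T_anneal = 682 + 15 = 697 C

697 C


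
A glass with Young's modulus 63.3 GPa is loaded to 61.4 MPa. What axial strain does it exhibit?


Rearrange E = sigma / epsilon:
  epsilon = sigma / E
  E (MPa) = 63.3 * 1000 = 63300
  epsilon = 61.4 / 63300 = 0.00097

0.00097


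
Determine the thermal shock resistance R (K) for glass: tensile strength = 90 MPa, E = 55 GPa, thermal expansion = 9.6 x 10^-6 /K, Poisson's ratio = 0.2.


Thermal shock resistance: R = sigma * (1 - nu) / (E * alpha)
  Numerator = 90 * (1 - 0.2) = 72.0
  Denominator = 55 * 1000 * (9.6 x 10^-6) = 0.528
  R = 72.0 / 0.528 = 136.4 K

136.4 K


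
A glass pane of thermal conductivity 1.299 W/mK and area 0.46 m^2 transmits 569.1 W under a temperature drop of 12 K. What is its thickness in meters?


Fourier's law: t = k * A * dT / Q
  t = 1.299 * 0.46 * 12 / 569.1
  t = 7.17048 / 569.1 = 0.0126 m

0.0126 m


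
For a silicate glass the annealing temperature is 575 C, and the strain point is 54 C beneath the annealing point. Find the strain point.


Strain point = annealing point - difference:
  T_strain = 575 - 54 = 521 C

521 C


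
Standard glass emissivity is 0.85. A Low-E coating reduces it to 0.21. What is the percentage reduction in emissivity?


Percentage reduction = (1 - coated/uncoated) * 100
  Ratio = 0.21 / 0.85 = 0.2471
  Reduction = (1 - 0.2471) * 100 = 75.3%

75.3%


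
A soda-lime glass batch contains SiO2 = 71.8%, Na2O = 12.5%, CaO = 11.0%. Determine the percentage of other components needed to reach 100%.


Sum the three major oxides:
  SiO2 + Na2O + CaO = 71.8 + 12.5 + 11.0 = 95.3%
Subtract from 100%:
  Others = 100 - 95.3 = 4.7%

4.7%


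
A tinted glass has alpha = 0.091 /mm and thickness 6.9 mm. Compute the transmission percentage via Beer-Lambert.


Beer-Lambert law: T = exp(-alpha * thickness)
  exponent = -0.091 * 6.9 = -0.6279
  T = exp(-0.6279) = 0.5337
  Percentage = 0.5337 * 100 = 53.37%

53.37%


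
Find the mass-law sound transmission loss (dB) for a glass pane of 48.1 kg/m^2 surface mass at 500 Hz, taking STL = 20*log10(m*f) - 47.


Mass law: STL = 20 * log10(m * f) - 47
  m * f = 48.1 * 500 = 24050
  log10(24050) = 4.38112
  STL = 20 * 4.38112 - 47 = 87.6224 - 47 = 40.6 dB

40.6 dB


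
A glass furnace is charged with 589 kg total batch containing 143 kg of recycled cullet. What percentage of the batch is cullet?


Cullet ratio = (cullet mass / total batch mass) * 100
  Ratio = 143 / 589 * 100 = 24.28%

24.28%


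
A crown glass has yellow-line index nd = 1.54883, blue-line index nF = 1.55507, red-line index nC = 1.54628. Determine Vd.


Abbe number formula: Vd = (nd - 1) / (nF - nC)
  nd - 1 = 1.54883 - 1 = 0.54883
  nF - nC = 1.55507 - 1.54628 = 0.00879
  Vd = 0.54883 / 0.00879 = 62.44

62.44


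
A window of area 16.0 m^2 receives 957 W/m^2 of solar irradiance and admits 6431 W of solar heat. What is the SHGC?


Rearrange Q = Area * SHGC * Irradiance:
  SHGC = Q / (Area * Irradiance)
  SHGC = 6431 / (16.0 * 957) = 0.42

0.42


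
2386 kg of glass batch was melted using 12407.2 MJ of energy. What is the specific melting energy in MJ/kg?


Rearrange E = m * s for s:
  s = E / m
  s = 12407.2 / 2386 = 5.2 MJ/kg

5.2 MJ/kg


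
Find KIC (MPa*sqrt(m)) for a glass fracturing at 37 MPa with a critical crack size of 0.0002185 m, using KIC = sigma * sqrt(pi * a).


Fracture toughness: KIC = sigma * sqrt(pi * a)
  pi * a = pi * 0.0002185 = 0.000686438
  sqrt(pi * a) = 0.0262
  KIC = 37 * 0.0262 = 0.969 MPa*sqrt(m)

0.969 MPa*sqrt(m)


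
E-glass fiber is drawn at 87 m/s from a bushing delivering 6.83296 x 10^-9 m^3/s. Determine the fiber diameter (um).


Cross-sectional area from continuity:
  A = Q / v = 6.83296 x 10^-9 / 87 = 7.853977 x 10^-11 m^2
Diameter from circular cross-section:
  d = sqrt(4A / pi) * 10^6 (m -> um)
  d = sqrt(4 * 7.853977 x 10^-11 / pi) * 10^6 = 10.0 um

10.0 um


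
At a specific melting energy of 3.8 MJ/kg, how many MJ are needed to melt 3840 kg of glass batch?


Total energy = mass * specific energy
  E = 3840 * 3.8 = 14592 MJ

14592 MJ


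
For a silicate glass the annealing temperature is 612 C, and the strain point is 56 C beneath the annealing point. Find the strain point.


Strain point = annealing point - difference:
  T_strain = 612 - 56 = 556 C

556 C


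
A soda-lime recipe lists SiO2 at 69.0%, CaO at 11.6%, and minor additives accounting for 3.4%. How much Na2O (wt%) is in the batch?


Pieces sum to 100%:
  Na2O = 100 - (SiO2 + CaO + others)
  Na2O = 100 - (69.0 + 11.6 + 3.4) = 16.0%

16.0%


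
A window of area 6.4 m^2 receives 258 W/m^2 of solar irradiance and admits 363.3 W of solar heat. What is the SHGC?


Rearrange Q = Area * SHGC * Irradiance:
  SHGC = Q / (Area * Irradiance)
  SHGC = 363.3 / (6.4 * 258) = 0.22

0.22


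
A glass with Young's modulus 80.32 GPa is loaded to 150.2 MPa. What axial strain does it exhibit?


Rearrange E = sigma / epsilon:
  epsilon = sigma / E
  E (MPa) = 80.32 * 1000 = 80320
  epsilon = 150.2 / 80320 = 0.00187

0.00187


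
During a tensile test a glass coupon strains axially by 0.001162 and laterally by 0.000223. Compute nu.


Poisson's ratio: nu = lateral strain / axial strain
  nu = 0.000223 / 0.001162 = 0.1919

0.1919


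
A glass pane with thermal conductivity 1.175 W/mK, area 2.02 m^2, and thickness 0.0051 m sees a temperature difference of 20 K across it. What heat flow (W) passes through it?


Fourier's law: Q = k * A * dT / t
  Q = 1.175 * 2.02 * 20 / 0.0051
  Q = 47.47 / 0.0051 = 9307.8 W

9307.8 W


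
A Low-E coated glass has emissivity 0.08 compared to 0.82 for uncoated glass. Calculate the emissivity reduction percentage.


Percentage reduction = (1 - coated/uncoated) * 100
  Ratio = 0.08 / 0.82 = 0.0976
  Reduction = (1 - 0.0976) * 100 = 90.2%

90.2%


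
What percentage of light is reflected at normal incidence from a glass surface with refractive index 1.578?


Fresnel reflectance at normal incidence:
  R = ((n - 1)/(n + 1))^2
  (n - 1)/(n + 1) = (1.578 - 1)/(1.578 + 1) = 0.224205
  R = 0.224205^2 = 0.0502679
  R(%) = 0.0502679 * 100 = 5.027%

5.027%


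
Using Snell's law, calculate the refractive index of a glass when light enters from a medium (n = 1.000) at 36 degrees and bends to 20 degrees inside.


Apply Snell's law: n1 * sin(theta1) = n2 * sin(theta2)
  n2 = n1 * sin(theta1) / sin(theta2)
  sin(36) = 0.587785
  sin(20) = 0.34202
  n2 = 1.000 * 0.587785 / 0.34202 = 1.7186

1.7186


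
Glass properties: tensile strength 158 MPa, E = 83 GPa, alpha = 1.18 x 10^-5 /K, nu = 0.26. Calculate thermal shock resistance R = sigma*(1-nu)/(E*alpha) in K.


Thermal shock resistance: R = sigma * (1 - nu) / (E * alpha)
  Numerator = 158 * (1 - 0.26) = 116.92
  Denominator = 83 * 1000 * (1.18 x 10^-5) = 0.9794
  R = 116.92 / 0.9794 = 119.4 K

119.4 K


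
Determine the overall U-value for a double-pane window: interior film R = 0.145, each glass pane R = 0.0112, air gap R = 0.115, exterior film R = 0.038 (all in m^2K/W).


Total thermal resistance (series):
  R_total = R_in + R_glass + R_air + R_glass + R_out
  R_total = 0.145 + 0.0112 + 0.115 + 0.0112 + 0.038 = 0.3204 m^2K/W
U-value = 1 / R_total = 1 / 0.3204 = 3.121 W/m^2K

3.121 W/m^2K


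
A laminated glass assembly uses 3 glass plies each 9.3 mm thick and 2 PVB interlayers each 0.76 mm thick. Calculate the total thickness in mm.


Total thickness = glass contribution + PVB contribution
  Glass: 3 * 9.3 = 27.9 mm
  PVB: 2 * 0.76 = 1.52 mm
  Total = 27.9 + 1.52 = 29.42 mm

29.42 mm


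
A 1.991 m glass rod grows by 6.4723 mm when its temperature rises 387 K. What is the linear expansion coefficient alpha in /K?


Rearrange dL = alpha * L0 * dT for alpha:
  alpha = dL / (L0 * dT)
  alpha = (6.4723 / 1000) / (1.991 * 387) = 0.0000084 /K = 8.4 x 10^-6 /K

8.4 x 10^-6 /K


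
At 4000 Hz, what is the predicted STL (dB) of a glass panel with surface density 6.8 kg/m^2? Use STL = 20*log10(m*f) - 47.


Mass law: STL = 20 * log10(m * f) - 47
  m * f = 6.8 * 4000 = 27200
  log10(27200) = 4.43457
  STL = 20 * 4.43457 - 47 = 88.6914 - 47 = 41.7 dB

41.7 dB


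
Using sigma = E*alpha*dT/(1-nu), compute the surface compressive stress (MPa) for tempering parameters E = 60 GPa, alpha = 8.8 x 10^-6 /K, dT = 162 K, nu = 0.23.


Tempering stress: sigma = E * alpha * dT / (1 - nu)
  E (MPa) = 60 * 1000 = 60000
  Numerator = 60000 * (8.8 x 10^-6) * 162 = 85.536
  Denominator = 1 - 0.23 = 0.77
  sigma = 85.536 / 0.77 = 111.1 MPa

111.1 MPa


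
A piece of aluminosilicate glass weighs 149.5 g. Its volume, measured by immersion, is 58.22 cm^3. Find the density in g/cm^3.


Use the definition of density:
  rho = mass / volume
  rho = 149.5 / 58.22 = 2.568 g/cm^3

2.568 g/cm^3


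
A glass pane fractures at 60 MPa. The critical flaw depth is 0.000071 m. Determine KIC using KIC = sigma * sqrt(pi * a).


Fracture toughness: KIC = sigma * sqrt(pi * a)
  pi * a = pi * 0.000071 = 0.000223053
  sqrt(pi * a) = 0.014935
  KIC = 60 * 0.014935 = 0.896 MPa*sqrt(m)

0.896 MPa*sqrt(m)


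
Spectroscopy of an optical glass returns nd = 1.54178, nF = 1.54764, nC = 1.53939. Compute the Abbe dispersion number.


Abbe number formula: Vd = (nd - 1) / (nF - nC)
  nd - 1 = 1.54178 - 1 = 0.54178
  nF - nC = 1.54764 - 1.53939 = 0.00825
  Vd = 0.54178 / 0.00825 = 65.67

65.67


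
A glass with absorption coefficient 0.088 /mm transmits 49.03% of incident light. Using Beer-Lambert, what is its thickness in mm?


Rearrange T = exp(-alpha * thickness):
  thickness = -ln(T) / alpha
  T = 49.03/100 = 0.4903
  ln(T) = -0.71274
  -ln(T) = 0.71274
  thickness = 0.71274 / 0.088 = 8.1 mm

8.1 mm


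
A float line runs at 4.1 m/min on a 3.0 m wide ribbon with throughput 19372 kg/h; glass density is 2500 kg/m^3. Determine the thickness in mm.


Ribbon cross-section from mass balance:
  Volume rate = throughput / density = 19372 / 2500 = 7.7488 m^3/h
  thickness = volume rate / (speed * 60 * width), i.e.
  thickness = throughput / (60 * speed * width * density) * 1000
  thickness = 19372 / (60 * 4.1 * 3.0 * 2500) * 1000 = 10.5 mm

10.5 mm


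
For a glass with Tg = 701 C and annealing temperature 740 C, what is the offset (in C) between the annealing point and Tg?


Offset = T_anneal - Tg:
  offset = 740 - 701 = 39 C

39 C


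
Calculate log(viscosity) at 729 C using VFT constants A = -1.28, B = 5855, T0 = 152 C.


VFT equation: log(eta) = A + B / (T - T0)
  T - T0 = 729 - 152 = 577
  B / (T - T0) = 5855 / 577 = 10.147
  log(eta) = -1.28 + 10.147 = 8.867

8.867


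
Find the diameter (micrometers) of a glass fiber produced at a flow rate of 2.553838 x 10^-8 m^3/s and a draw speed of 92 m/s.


Cross-sectional area from continuity:
  A = Q / v = 2.553838 x 10^-8 / 92 = 2.775911 x 10^-10 m^2
Diameter from circular cross-section:
  d = sqrt(4A / pi) * 10^6 (m -> um)
  d = sqrt(4 * 2.775911 x 10^-10 / pi) * 10^6 = 18.8 um

18.8 um


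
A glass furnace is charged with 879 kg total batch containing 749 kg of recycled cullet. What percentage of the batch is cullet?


Cullet ratio = (cullet mass / total batch mass) * 100
  Ratio = 749 / 879 * 100 = 85.21%

85.21%


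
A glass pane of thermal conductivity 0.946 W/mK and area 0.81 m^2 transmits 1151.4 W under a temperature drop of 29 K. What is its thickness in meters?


Fourier's law: t = k * A * dT / Q
  t = 0.946 * 0.81 * 29 / 1151.4
  t = 22.22154 / 1151.4 = 0.0193 m

0.0193 m


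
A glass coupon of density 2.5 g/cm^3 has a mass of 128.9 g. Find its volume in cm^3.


Rearrange rho = m / V:
  V = m / rho
  V = 128.9 / 2.5 = 51.56 cm^3

51.56 cm^3


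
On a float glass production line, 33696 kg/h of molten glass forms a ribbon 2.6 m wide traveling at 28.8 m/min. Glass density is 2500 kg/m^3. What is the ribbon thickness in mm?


Ribbon cross-section from mass balance:
  Volume rate = throughput / density = 33696 / 2500 = 13.4784 m^3/h
  thickness = volume rate / (speed * 60 * width), i.e.
  thickness = throughput / (60 * speed * width * density) * 1000
  thickness = 33696 / (60 * 28.8 * 2.6 * 2500) * 1000 = 3.0 mm

3.0 mm


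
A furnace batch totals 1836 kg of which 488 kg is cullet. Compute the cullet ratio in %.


Cullet ratio = (cullet mass / total batch mass) * 100
  Ratio = 488 / 1836 * 100 = 26.58%

26.58%


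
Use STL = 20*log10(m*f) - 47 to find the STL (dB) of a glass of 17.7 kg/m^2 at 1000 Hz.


Mass law: STL = 20 * log10(m * f) - 47
  m * f = 17.7 * 1000 = 17700
  log10(17700) = 4.24797
  STL = 20 * 4.24797 - 47 = 84.9594 - 47 = 38.0 dB

38.0 dB


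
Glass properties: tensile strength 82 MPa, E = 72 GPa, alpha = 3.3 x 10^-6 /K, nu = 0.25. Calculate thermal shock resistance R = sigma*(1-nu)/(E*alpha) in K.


Thermal shock resistance: R = sigma * (1 - nu) / (E * alpha)
  Numerator = 82 * (1 - 0.25) = 61.5
  Denominator = 72 * 1000 * (3.3 x 10^-6) = 0.2376
  R = 61.5 / 0.2376 = 258.8 K

258.8 K


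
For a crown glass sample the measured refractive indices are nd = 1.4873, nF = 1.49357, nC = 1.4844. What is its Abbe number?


Abbe number formula: Vd = (nd - 1) / (nF - nC)
  nd - 1 = 1.4873 - 1 = 0.4873
  nF - nC = 1.49357 - 1.4844 = 0.00917
  Vd = 0.4873 / 0.00917 = 53.14

53.14


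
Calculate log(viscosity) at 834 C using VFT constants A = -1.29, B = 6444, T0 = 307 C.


VFT equation: log(eta) = A + B / (T - T0)
  T - T0 = 834 - 307 = 527
  B / (T - T0) = 6444 / 527 = 12.228
  log(eta) = -1.29 + 12.228 = 10.938

10.938


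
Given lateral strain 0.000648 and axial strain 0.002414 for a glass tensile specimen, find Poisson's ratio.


Poisson's ratio: nu = lateral strain / axial strain
  nu = 0.000648 / 0.002414 = 0.2684

0.2684


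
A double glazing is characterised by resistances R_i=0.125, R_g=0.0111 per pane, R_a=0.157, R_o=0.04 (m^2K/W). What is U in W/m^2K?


Total thermal resistance (series):
  R_total = R_in + R_glass + R_air + R_glass + R_out
  R_total = 0.125 + 0.0111 + 0.157 + 0.0111 + 0.04 = 0.3442 m^2K/W
U-value = 1 / R_total = 1 / 0.3442 = 2.905 W/m^2K

2.905 W/m^2K


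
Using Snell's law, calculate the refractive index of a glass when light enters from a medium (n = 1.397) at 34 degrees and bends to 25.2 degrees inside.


Apply Snell's law: n1 * sin(theta1) = n2 * sin(theta2)
  n2 = n1 * sin(theta1) / sin(theta2)
  sin(34) = 0.559193
  sin(25.2) = 0.425779
  n2 = 1.397 * 0.559193 / 0.425779 = 1.8347

1.8347


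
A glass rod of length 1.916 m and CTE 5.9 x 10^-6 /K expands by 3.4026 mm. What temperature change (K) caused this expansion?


Rearrange dL = alpha * L0 * dT for dT:
  dT = dL / (alpha * L0)
  dL (m) = 3.4026 / 1000 = 0.0034026
  dT = 0.0034026 / ((5.9 x 10^-6) * 1.916) = 301.0 K

301.0 K


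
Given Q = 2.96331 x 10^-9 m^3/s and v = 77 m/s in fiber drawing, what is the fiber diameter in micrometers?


Cross-sectional area from continuity:
  A = Q / v = 2.96331 x 10^-9 / 77 = 3.848455 x 10^-11 m^2
Diameter from circular cross-section:
  d = sqrt(4A / pi) * 10^6 (m -> um)
  d = sqrt(4 * 3.848455 x 10^-11 / pi) * 10^6 = 7.0 um

7.0 um


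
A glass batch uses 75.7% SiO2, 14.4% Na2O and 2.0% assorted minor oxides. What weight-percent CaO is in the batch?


Pieces sum to 100%:
  CaO = 100 - (SiO2 + Na2O + others)
  CaO = 100 - (75.7 + 14.4 + 2.0) = 7.9%

7.9%


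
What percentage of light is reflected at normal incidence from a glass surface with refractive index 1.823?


Fresnel reflectance at normal incidence:
  R = ((n - 1)/(n + 1))^2
  (n - 1)/(n + 1) = (1.823 - 1)/(1.823 + 1) = 0.291534
  R = 0.291534^2 = 0.0849921
  R(%) = 0.0849921 * 100 = 8.499%

8.499%


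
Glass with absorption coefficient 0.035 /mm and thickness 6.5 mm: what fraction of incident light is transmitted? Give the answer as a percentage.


Beer-Lambert law: T = exp(-alpha * thickness)
  exponent = -0.035 * 6.5 = -0.2275
  T = exp(-0.2275) = 0.7965
  Percentage = 0.7965 * 100 = 79.65%

79.65%


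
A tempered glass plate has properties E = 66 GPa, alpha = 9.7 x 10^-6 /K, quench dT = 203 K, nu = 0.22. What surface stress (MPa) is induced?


Tempering stress: sigma = E * alpha * dT / (1 - nu)
  E (MPa) = 66 * 1000 = 66000
  Numerator = 66000 * (9.7 x 10^-6) * 203 = 129.9606
  Denominator = 1 - 0.22 = 0.78
  sigma = 129.9606 / 0.78 = 166.6 MPa

166.6 MPa


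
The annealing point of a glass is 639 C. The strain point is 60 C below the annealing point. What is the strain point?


Strain point = annealing point - difference:
  T_strain = 639 - 60 = 579 C

579 C


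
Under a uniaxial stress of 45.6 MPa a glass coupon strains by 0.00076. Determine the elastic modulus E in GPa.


Young's modulus: E = stress / strain
  E = 45.6 MPa / 0.00076 = 60000 MPa
Convert to GPa: 60000 / 1000 = 60.0 GPa

60.0 GPa


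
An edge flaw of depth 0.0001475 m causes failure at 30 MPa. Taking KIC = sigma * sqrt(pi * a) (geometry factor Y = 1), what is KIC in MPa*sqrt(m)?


Fracture toughness: KIC = sigma * sqrt(pi * a)
  pi * a = pi * 0.0001475 = 0.000463385
  sqrt(pi * a) = 0.021526
  KIC = 30 * 0.021526 = 0.646 MPa*sqrt(m)

0.646 MPa*sqrt(m)


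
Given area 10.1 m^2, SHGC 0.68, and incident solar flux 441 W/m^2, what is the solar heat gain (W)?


Solar heat gain: Q = Area * SHGC * Irradiance
  Q = 10.1 * 0.68 * 441 = 3028.8 W

3028.8 W


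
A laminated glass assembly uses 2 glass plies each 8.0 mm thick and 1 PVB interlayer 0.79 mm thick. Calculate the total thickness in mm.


Total thickness = glass contribution + PVB contribution
  Glass: 2 * 8.0 = 16.0 mm
  PVB: 1 * 0.79 = 0.79 mm
  Total = 16.0 + 0.79 = 16.79 mm

16.79 mm


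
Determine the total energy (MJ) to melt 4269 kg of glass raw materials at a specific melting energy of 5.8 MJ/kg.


Total energy = mass * specific energy
  E = 4269 * 5.8 = 24760.2 MJ

24760.2 MJ


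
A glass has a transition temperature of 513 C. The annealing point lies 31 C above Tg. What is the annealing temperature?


The annealing temperature is Tg plus the offset:
  T_anneal = 513 + 31 = 544 C

544 C


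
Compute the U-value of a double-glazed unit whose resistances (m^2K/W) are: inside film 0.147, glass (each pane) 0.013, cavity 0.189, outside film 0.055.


Total thermal resistance (series):
  R_total = R_in + R_glass + R_air + R_glass + R_out
  R_total = 0.147 + 0.013 + 0.189 + 0.013 + 0.055 = 0.417 m^2K/W
U-value = 1 / R_total = 1 / 0.417 = 2.398 W/m^2K

2.398 W/m^2K


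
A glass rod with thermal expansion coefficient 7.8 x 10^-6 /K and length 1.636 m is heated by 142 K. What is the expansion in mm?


Thermal expansion formula: dL = alpha * L0 * dT
  dL = (7.8 x 10^-6) * 1.636 * 142 = 0.00181203 m
Convert to mm: 0.00181203 * 1000 = 1.812 mm

1.812 mm


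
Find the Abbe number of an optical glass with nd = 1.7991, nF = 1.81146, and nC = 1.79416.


Abbe number formula: Vd = (nd - 1) / (nF - nC)
  nd - 1 = 1.7991 - 1 = 0.7991
  nF - nC = 1.81146 - 1.79416 = 0.0173
  Vd = 0.7991 / 0.0173 = 46.19

46.19


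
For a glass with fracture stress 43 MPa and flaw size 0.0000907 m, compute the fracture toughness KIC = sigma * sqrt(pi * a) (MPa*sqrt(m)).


Fracture toughness: KIC = sigma * sqrt(pi * a)
  pi * a = pi * 0.0000907 = 0.000284942
  sqrt(pi * a) = 0.01688
  KIC = 43 * 0.01688 = 0.726 MPa*sqrt(m)

0.726 MPa*sqrt(m)


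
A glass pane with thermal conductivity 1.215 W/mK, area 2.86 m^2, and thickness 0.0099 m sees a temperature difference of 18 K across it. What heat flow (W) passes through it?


Fourier's law: Q = k * A * dT / t
  Q = 1.215 * 2.86 * 18 / 0.0099
  Q = 62.5482 / 0.0099 = 6318 W

6318 W


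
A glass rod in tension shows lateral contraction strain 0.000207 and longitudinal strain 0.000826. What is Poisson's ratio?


Poisson's ratio: nu = lateral strain / axial strain
  nu = 0.000207 / 0.000826 = 0.2506

0.2506


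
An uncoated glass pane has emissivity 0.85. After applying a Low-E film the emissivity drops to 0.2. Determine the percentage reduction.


Percentage reduction = (1 - coated/uncoated) * 100
  Ratio = 0.2 / 0.85 = 0.2353
  Reduction = (1 - 0.2353) * 100 = 76.5%

76.5%


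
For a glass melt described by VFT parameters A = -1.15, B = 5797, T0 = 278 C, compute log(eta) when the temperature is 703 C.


VFT equation: log(eta) = A + B / (T - T0)
  T - T0 = 703 - 278 = 425
  B / (T - T0) = 5797 / 425 = 13.64
  log(eta) = -1.15 + 13.64 = 12.49

12.49


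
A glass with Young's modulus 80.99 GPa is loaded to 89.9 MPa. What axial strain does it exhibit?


Rearrange E = sigma / epsilon:
  epsilon = sigma / E
  E (MPa) = 80.99 * 1000 = 80990
  epsilon = 89.9 / 80990 = 0.00111

0.00111


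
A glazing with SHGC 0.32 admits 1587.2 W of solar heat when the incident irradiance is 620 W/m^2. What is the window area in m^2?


Rearrange Q = Area * SHGC * Irradiance:
  Area = Q / (SHGC * Irradiance)
  Area = 1587.2 / (0.32 * 620) = 8.0 m^2

8.0 m^2


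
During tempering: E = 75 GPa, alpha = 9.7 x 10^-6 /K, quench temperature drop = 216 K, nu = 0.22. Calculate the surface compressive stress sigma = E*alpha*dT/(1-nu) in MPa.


Tempering stress: sigma = E * alpha * dT / (1 - nu)
  E (MPa) = 75 * 1000 = 75000
  Numerator = 75000 * (9.7 x 10^-6) * 216 = 157.14
  Denominator = 1 - 0.22 = 0.78
  sigma = 157.14 / 0.78 = 201.5 MPa

201.5 MPa


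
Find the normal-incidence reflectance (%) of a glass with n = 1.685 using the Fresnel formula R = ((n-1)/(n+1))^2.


Fresnel reflectance at normal incidence:
  R = ((n - 1)/(n + 1))^2
  (n - 1)/(n + 1) = (1.685 - 1)/(1.685 + 1) = 0.255121
  R = 0.255121^2 = 0.0650867
  R(%) = 0.0650867 * 100 = 6.509%

6.509%


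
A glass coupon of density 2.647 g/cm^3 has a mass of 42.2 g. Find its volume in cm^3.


Rearrange rho = m / V:
  V = m / rho
  V = 42.2 / 2.647 = 15.943 cm^3

15.943 cm^3


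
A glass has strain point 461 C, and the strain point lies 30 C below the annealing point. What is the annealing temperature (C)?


T_anneal = T_strain + gap:
  T_anneal = 461 + 30 = 491 C

491 C


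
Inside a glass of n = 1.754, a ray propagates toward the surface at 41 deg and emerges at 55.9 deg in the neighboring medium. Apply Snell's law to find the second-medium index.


Apply Snell's law: n1 * sin(theta1) = n2 * sin(theta2)
  n2 = n1 * sin(theta1) / sin(theta2)
  sin(41) = 0.656059
  sin(55.9) = 0.82806
  n2 = 1.754 * 0.656059 / 0.82806 = 1.3897

1.3897


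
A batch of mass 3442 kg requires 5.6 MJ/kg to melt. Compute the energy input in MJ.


Total energy = mass * specific energy
  E = 3442 * 5.6 = 19275.2 MJ

19275.2 MJ


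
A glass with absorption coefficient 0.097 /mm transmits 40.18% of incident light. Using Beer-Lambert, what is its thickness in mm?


Rearrange T = exp(-alpha * thickness):
  thickness = -ln(T) / alpha
  T = 40.18/100 = 0.4018
  ln(T) = -0.9118
  -ln(T) = 0.9118
  thickness = 0.9118 / 0.097 = 9.4 mm

9.4 mm


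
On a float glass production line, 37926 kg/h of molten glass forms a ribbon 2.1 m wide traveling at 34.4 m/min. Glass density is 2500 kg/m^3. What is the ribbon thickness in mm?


Ribbon cross-section from mass balance:
  Volume rate = throughput / density = 37926 / 2500 = 15.1704 m^3/h
  thickness = volume rate / (speed * 60 * width), i.e.
  thickness = throughput / (60 * speed * width * density) * 1000
  thickness = 37926 / (60 * 34.4 * 2.1 * 2500) * 1000 = 3.5 mm

3.5 mm


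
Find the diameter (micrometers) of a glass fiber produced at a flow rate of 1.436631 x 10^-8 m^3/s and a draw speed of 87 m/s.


Cross-sectional area from continuity:
  A = Q / v = 1.436631 x 10^-8 / 87 = 1.6513 x 10^-10 m^2
Diameter from circular cross-section:
  d = sqrt(4A / pi) * 10^6 (m -> um)
  d = sqrt(4 * 1.6513 x 10^-10 / pi) * 10^6 = 14.5 um

14.5 um


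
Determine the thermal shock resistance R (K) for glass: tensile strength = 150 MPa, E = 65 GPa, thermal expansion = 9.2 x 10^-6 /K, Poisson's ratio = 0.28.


Thermal shock resistance: R = sigma * (1 - nu) / (E * alpha)
  Numerator = 150 * (1 - 0.28) = 108.0
  Denominator = 65 * 1000 * (9.2 x 10^-6) = 0.598
  R = 108.0 / 0.598 = 180.6 K

180.6 K


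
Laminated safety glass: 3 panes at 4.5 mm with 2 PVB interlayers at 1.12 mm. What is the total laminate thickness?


Total thickness = glass contribution + PVB contribution
  Glass: 3 * 4.5 = 13.5 mm
  PVB: 2 * 1.12 = 2.24 mm
  Total = 13.5 + 2.24 = 15.74 mm

15.74 mm


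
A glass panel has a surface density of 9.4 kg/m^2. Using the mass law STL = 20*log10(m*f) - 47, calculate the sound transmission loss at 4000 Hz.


Mass law: STL = 20 * log10(m * f) - 47
  m * f = 9.4 * 4000 = 37600
  log10(37600) = 4.57519
  STL = 20 * 4.57519 - 47 = 91.5038 - 47 = 44.5 dB

44.5 dB


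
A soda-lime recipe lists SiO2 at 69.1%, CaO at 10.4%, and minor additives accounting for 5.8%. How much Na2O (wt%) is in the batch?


Pieces sum to 100%:
  Na2O = 100 - (SiO2 + CaO + others)
  Na2O = 100 - (69.1 + 10.4 + 5.8) = 14.7%

14.7%


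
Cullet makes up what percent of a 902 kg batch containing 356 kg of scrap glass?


Cullet ratio = (cullet mass / total batch mass) * 100
  Ratio = 356 / 902 * 100 = 39.47%

39.47%


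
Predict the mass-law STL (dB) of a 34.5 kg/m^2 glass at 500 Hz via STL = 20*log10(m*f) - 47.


Mass law: STL = 20 * log10(m * f) - 47
  m * f = 34.5 * 500 = 17250
  log10(17250) = 4.23679
  STL = 20 * 4.23679 - 47 = 84.7358 - 47 = 37.7 dB

37.7 dB


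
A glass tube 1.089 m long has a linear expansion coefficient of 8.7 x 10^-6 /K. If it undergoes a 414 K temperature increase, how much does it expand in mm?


Thermal expansion formula: dL = alpha * L0 * dT
  dL = (8.7 x 10^-6) * 1.089 * 414 = 0.00392236 m
Convert to mm: 0.00392236 * 1000 = 3.9224 mm

3.9224 mm


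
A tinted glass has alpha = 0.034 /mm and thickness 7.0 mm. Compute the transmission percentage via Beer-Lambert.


Beer-Lambert law: T = exp(-alpha * thickness)
  exponent = -0.034 * 7.0 = -0.238
  T = exp(-0.238) = 0.7882
  Percentage = 0.7882 * 100 = 78.82%

78.82%


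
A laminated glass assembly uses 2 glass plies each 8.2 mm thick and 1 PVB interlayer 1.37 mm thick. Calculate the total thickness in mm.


Total thickness = glass contribution + PVB contribution
  Glass: 2 * 8.2 = 16.4 mm
  PVB: 1 * 1.37 = 1.37 mm
  Total = 16.4 + 1.37 = 17.77 mm

17.77 mm


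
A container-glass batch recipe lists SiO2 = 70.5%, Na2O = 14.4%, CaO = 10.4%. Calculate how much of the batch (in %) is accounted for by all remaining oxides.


Sum the three major oxides:
  SiO2 + Na2O + CaO = 70.5 + 14.4 + 10.4 = 95.3%
Subtract from 100%:
  Others = 100 - 95.3 = 4.7%

4.7%


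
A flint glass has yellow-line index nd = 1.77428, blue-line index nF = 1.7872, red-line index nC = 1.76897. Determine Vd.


Abbe number formula: Vd = (nd - 1) / (nF - nC)
  nd - 1 = 1.77428 - 1 = 0.77428
  nF - nC = 1.7872 - 1.76897 = 0.01823
  Vd = 0.77428 / 0.01823 = 42.47

42.47


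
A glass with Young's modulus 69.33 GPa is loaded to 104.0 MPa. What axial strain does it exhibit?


Rearrange E = sigma / epsilon:
  epsilon = sigma / E
  E (MPa) = 69.33 * 1000 = 69330
  epsilon = 104.0 / 69330 = 0.0015

0.0015


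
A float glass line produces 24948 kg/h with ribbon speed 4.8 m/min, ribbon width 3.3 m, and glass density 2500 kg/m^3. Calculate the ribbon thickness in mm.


Ribbon cross-section from mass balance:
  Volume rate = throughput / density = 24948 / 2500 = 9.9792 m^3/h
  thickness = volume rate / (speed * 60 * width), i.e.
  thickness = throughput / (60 * speed * width * density) * 1000
  thickness = 24948 / (60 * 4.8 * 3.3 * 2500) * 1000 = 10.5 mm

10.5 mm


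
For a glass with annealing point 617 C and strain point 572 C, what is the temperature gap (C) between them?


Gap = T_anneal - T_strain:
  gap = 617 - 572 = 45 C

45 C


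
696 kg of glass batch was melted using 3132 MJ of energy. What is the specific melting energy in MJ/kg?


Rearrange E = m * s for s:
  s = E / m
  s = 3132 / 696 = 4.5 MJ/kg

4.5 MJ/kg


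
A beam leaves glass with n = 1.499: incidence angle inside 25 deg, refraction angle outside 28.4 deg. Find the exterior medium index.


Apply Snell's law: n1 * sin(theta1) = n2 * sin(theta2)
  n2 = n1 * sin(theta1) / sin(theta2)
  sin(25) = 0.422618
  sin(28.4) = 0.475624
  n2 = 1.499 * 0.422618 / 0.475624 = 1.3319

1.3319


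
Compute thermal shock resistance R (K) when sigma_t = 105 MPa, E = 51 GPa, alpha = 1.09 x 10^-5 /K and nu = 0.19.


Thermal shock resistance: R = sigma * (1 - nu) / (E * alpha)
  Numerator = 105 * (1 - 0.19) = 85.05
  Denominator = 51 * 1000 * (1.09 x 10^-5) = 0.5559
  R = 85.05 / 0.5559 = 153.0 K

153.0 K


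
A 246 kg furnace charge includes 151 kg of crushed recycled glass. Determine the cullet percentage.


Cullet ratio = (cullet mass / total batch mass) * 100
  Ratio = 151 / 246 * 100 = 61.38%

61.38%


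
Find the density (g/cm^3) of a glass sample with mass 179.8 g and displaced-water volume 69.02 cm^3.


Use the definition of density:
  rho = mass / volume
  rho = 179.8 / 69.02 = 2.605 g/cm^3

2.605 g/cm^3


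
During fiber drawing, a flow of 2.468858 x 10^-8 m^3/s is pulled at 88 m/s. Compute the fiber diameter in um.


Cross-sectional area from continuity:
  A = Q / v = 2.468858 x 10^-8 / 88 = 2.80552 x 10^-10 m^2
Diameter from circular cross-section:
  d = sqrt(4A / pi) * 10^6 (m -> um)
  d = sqrt(4 * 2.80552 x 10^-10 / pi) * 10^6 = 18.9 um

18.9 um


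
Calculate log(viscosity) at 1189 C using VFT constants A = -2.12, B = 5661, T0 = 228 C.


VFT equation: log(eta) = A + B / (T - T0)
  T - T0 = 1189 - 228 = 961
  B / (T - T0) = 5661 / 961 = 5.891
  log(eta) = -2.12 + 5.891 = 3.771

3.771


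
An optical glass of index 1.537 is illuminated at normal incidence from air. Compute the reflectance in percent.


Fresnel reflectance at normal incidence:
  R = ((n - 1)/(n + 1))^2
  (n - 1)/(n + 1) = (1.537 - 1)/(1.537 + 1) = 0.211667
  R = 0.211667^2 = 0.0448029
  R(%) = 0.0448029 * 100 = 4.48%

4.48%


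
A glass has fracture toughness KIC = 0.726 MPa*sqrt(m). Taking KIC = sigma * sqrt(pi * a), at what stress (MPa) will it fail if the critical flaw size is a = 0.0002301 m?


Rearrange KIC = sigma * sqrt(pi * a):
  sigma = KIC / sqrt(pi * a)
  sqrt(pi * 0.0002301) = 0.026886
  sigma = 0.726 / 0.026886 = 27.0 MPa

27.0 MPa


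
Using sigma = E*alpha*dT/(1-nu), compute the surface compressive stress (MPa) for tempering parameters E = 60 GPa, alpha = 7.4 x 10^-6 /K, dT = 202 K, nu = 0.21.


Tempering stress: sigma = E * alpha * dT / (1 - nu)
  E (MPa) = 60 * 1000 = 60000
  Numerator = 60000 * (7.4 x 10^-6) * 202 = 89.688
  Denominator = 1 - 0.21 = 0.79
  sigma = 89.688 / 0.79 = 113.5 MPa

113.5 MPa


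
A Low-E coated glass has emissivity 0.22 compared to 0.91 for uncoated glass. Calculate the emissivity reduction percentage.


Percentage reduction = (1 - coated/uncoated) * 100
  Ratio = 0.22 / 0.91 = 0.2418
  Reduction = (1 - 0.2418) * 100 = 75.8%

75.8%


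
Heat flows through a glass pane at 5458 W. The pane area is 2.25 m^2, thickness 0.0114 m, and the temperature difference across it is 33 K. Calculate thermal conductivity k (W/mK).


Fourier's law rearranged: k = Q * t / (A * dT)
  Numerator = 5458 * 0.0114 = 62.2212
  Denominator = 2.25 * 33 = 74.25
  k = 62.2212 / 74.25 = 0.838 W/mK

0.838 W/mK


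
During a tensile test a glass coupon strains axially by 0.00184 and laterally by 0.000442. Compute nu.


Poisson's ratio: nu = lateral strain / axial strain
  nu = 0.000442 / 0.00184 = 0.2402

0.2402


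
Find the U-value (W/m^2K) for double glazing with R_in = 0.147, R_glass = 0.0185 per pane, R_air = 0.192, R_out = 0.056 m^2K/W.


Total thermal resistance (series):
  R_total = R_in + R_glass + R_air + R_glass + R_out
  R_total = 0.147 + 0.0185 + 0.192 + 0.0185 + 0.056 = 0.432 m^2K/W
U-value = 1 / R_total = 1 / 0.432 = 2.315 W/m^2K

2.315 W/m^2K


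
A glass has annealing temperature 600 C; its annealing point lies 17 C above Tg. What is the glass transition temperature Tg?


Rearrange T_anneal = Tg + offset for Tg:
  Tg = T_anneal - offset = 600 - 17 = 583 C

583 C


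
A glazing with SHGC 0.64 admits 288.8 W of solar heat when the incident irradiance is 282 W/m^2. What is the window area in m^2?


Rearrange Q = Area * SHGC * Irradiance:
  Area = Q / (SHGC * Irradiance)
  Area = 288.8 / (0.64 * 282) = 1.6 m^2

1.6 m^2


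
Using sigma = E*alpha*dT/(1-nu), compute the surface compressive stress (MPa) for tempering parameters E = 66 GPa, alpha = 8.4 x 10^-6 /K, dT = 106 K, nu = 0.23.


Tempering stress: sigma = E * alpha * dT / (1 - nu)
  E (MPa) = 66 * 1000 = 66000
  Numerator = 66000 * (8.4 x 10^-6) * 106 = 58.7664
  Denominator = 1 - 0.23 = 0.77
  sigma = 58.7664 / 0.77 = 76.3 MPa

76.3 MPa


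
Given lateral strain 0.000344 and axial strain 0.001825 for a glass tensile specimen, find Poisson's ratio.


Poisson's ratio: nu = lateral strain / axial strain
  nu = 0.000344 / 0.001825 = 0.1885

0.1885


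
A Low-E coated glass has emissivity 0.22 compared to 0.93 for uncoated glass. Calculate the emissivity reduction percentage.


Percentage reduction = (1 - coated/uncoated) * 100
  Ratio = 0.22 / 0.93 = 0.2366
  Reduction = (1 - 0.2366) * 100 = 76.3%

76.3%


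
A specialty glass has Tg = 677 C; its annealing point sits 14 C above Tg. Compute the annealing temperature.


The annealing temperature is Tg plus the offset:
  T_anneal = 677 + 14 = 691 C

691 C


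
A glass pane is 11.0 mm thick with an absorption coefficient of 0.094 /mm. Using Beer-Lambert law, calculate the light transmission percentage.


Beer-Lambert law: T = exp(-alpha * thickness)
  exponent = -0.094 * 11.0 = -1.034
  T = exp(-1.034) = 0.3556
  Percentage = 0.3556 * 100 = 35.56%

35.56%


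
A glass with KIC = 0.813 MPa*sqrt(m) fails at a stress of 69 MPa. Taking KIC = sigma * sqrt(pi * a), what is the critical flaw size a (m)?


Rearrange KIC = sigma * sqrt(pi * a):
  sqrt(pi * a) = KIC / sigma
  sqrt(pi * a) = 0.813 / 69 = 0.011783
  a = (KIC / sigma)^2 / pi
  a = 0.011783^2 / pi = 0.0000442 m

0.0000442 m


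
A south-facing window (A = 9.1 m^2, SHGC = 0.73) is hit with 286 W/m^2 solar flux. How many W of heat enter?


Solar heat gain: Q = Area * SHGC * Irradiance
  Q = 9.1 * 0.73 * 286 = 1899.9 W

1899.9 W


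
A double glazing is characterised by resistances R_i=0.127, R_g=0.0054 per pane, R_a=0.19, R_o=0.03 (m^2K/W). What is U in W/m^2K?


Total thermal resistance (series):
  R_total = R_in + R_glass + R_air + R_glass + R_out
  R_total = 0.127 + 0.0054 + 0.19 + 0.0054 + 0.03 = 0.3578 m^2K/W
U-value = 1 / R_total = 1 / 0.3578 = 2.795 W/m^2K

2.795 W/m^2K


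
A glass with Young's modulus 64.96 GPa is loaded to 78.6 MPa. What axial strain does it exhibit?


Rearrange E = sigma / epsilon:
  epsilon = sigma / E
  E (MPa) = 64.96 * 1000 = 64960
  epsilon = 78.6 / 64960 = 0.00121

0.00121


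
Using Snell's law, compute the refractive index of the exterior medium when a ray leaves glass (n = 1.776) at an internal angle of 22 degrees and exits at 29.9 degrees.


Apply Snell's law: n1 * sin(theta1) = n2 * sin(theta2)
  n2 = n1 * sin(theta1) / sin(theta2)
  sin(22) = 0.374607
  sin(29.9) = 0.498488
  n2 = 1.776 * 0.374607 / 0.498488 = 1.3346

1.3346


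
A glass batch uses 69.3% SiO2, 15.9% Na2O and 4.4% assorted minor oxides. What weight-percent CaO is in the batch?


Pieces sum to 100%:
  CaO = 100 - (SiO2 + Na2O + others)
  CaO = 100 - (69.3 + 15.9 + 4.4) = 10.4%

10.4%


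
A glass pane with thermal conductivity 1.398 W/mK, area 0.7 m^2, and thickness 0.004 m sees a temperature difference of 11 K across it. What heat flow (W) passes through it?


Fourier's law: Q = k * A * dT / t
  Q = 1.398 * 0.7 * 11 / 0.004
  Q = 10.7646 / 0.004 = 2691.2 W

2691.2 W


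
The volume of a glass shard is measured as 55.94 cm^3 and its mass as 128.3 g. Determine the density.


Use the definition of density:
  rho = mass / volume
  rho = 128.3 / 55.94 = 2.294 g/cm^3

2.294 g/cm^3


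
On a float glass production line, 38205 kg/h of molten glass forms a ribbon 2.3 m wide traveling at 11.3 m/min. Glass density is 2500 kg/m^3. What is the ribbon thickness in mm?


Ribbon cross-section from mass balance:
  Volume rate = throughput / density = 38205 / 2500 = 15.282 m^3/h
  thickness = volume rate / (speed * 60 * width), i.e.
  thickness = throughput / (60 * speed * width * density) * 1000
  thickness = 38205 / (60 * 11.3 * 2.3 * 2500) * 1000 = 9.8 mm

9.8 mm


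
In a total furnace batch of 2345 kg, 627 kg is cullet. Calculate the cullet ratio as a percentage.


Cullet ratio = (cullet mass / total batch mass) * 100
  Ratio = 627 / 2345 * 100 = 26.74%

26.74%


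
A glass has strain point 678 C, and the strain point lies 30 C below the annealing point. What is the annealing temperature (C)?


T_anneal = T_strain + gap:
  T_anneal = 678 + 30 = 708 C

708 C
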